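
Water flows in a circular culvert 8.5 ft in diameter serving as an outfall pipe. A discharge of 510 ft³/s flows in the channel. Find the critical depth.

At critical depth, Q² T / (g A³) = 1, i.e. A³/T = Q²/g = 510²/32.2 = 8078.
At y = 3.95 ft: A³/T = 2031 — too small.
At y = 5.66 ft: A³/T = 8062 — ≈ 8078.

y_c = 5.66 ft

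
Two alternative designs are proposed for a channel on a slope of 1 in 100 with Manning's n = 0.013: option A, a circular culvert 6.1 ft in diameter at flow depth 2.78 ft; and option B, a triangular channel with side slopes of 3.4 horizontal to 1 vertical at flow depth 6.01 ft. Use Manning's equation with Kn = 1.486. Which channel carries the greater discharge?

channel B

Channel A: For a circular section of diameter D = 6.1 ft at depth y = 2.78 ft, the central angle is θ = 2 arccos(1 − 2y/D) = 2.964 rad. Then A = (D²/8)(θ − sin θ) = 12.97 ft² and P = Dθ/2 = 9.041 ft. Hydraulic radius R = A/P = 12.97/9.041 = 1.434 ft. Q_A = (1.486/0.013)·12.97·1.434^(2/3)·√0.01 = 188.5 ft³/s.
Channel B: For a triangular section with side slope z = 3.4: A = zy² = 3.4×6.01² = 122.8 ft²; P = 2y√(1+z²) = 2×6.01×3.544 = 42.6 ft. Hydraulic radius R = A/P = 122.8/42.6 = 2.883 ft. Q_B = (1.486/0.013)·122.8·2.883^(2/3)·√0.01 = 2844 ft³/s.
Q_A = 188.5 ft³/s vs Q_B = 2844 ft³/s, so channel B carries more.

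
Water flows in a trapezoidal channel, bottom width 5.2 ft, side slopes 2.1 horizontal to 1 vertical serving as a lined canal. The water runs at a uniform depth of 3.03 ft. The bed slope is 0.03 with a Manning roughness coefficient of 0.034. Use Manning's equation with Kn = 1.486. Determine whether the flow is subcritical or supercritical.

supercritical

With bottom width b = 5.2 ft and side slope z = 2.1: A = (b + zy)y = (5.2 + 2.1×3.03)×3.03 = 35.04 ft²; P = b + 2y√(1+z²) = 5.2 + 2×3.03×2.326 = 19.3 ft.
Hydraulic radius R = A/P = 35.04/19.3 = 1.816 ft.
V = (1.486/n) R^(2/3) √S = (1.486/0.034) × 1.816^(2/3) × √0.03 = 11.27 ft/s. Hydraulic depth D_h = A/T = 35.04/17.93 = 1.954 ft.
Froude number Fr = V/√(g·D_h) = 11.27/√(32.2×1.954) = 1.42, which is greater than 1, so the flow is supercritical.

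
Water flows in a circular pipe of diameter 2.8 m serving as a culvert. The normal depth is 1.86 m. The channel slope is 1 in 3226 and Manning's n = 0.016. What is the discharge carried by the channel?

For a circular section of diameter D = 2.8 m at depth y = 1.86 m, the central angle is θ = 2 arccos(1 − 2y/D) = 3.811 rad. Then A = (D²/8)(θ − sin θ) = 4.343 m² and P = Dθ/2 = 5.336 m.
Hydraulic radius R = A/P = 4.343/5.336 = 0.814 m.
Manning's equation: Q = (1/n) A R^(2/3) S^(1/2) = (1/0.016) × 4.343 × 0.814^(2/3) × 0.00031^(1/2) = 4.17 m³/s.

Q = 4.17 m³/s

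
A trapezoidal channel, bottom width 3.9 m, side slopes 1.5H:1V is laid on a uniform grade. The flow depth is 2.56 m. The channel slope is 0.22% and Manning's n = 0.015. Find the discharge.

Q = 81.5 m³/s

With bottom width b = 3.9 m and side slope z = 1.5: A = (b + zy)y = (3.9 + 1.5×2.56)×2.56 = 19.81 m²; P = b + 2y√(1+z²) = 3.9 + 2×2.56×1.803 = 13.13 m.
Hydraulic radius R = A/P = 19.81/13.13 = 1.509 m.
Manning's equation: Q = (1/n) A R^(2/3) S^(1/2) = (1/0.015) × 19.81 × 1.509^(2/3) × 0.0022^(1/2) = 81.5 m³/s.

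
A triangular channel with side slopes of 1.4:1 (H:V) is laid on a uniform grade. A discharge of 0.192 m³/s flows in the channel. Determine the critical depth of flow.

y_c = 0.329 m

At critical depth, Q² T / (g A³) = 1, i.e. A³/T = Q²/g = 0.192²/9.81 = 0.003758.
Try y = 0.359 m: A³/T = 0.005844 — too large.
Try y = 0.329 m: A³/T = 0.003778 — close enough.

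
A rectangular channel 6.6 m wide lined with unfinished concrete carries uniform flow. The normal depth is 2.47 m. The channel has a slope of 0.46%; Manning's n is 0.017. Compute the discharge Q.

Flow area A = b·y = 6.6 × 2.47 = 16.3 m². Wetted perimeter P = b + 2y = 6.6 + 2×2.47 = 11.54 m.
Hydraulic radius R = A/P = 16.3/11.54 = 1.413 m.
Manning's equation: Q = (1/n) A R^(2/3) S^(1/2) = (1/0.017) × 16.3 × 1.413^(2/3) × 0.0046^(1/2) = 81.9 m³/s.

Q = 81.9 m³/s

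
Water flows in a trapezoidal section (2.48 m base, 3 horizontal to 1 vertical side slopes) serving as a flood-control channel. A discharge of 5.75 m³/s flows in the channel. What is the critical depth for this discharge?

At critical depth, Q² T / (g A³) = 1, i.e. A³/T = Q²/g = 5.75²/9.81 = 3.37.
Try y = 0.482 m: A³/T = 1.261 — short.
Try y = 0.738 m: A³/T = 6.018 — over.
Try y = 0.632 m: A³/T = 3.373 — matches.

y_c = 0.632 m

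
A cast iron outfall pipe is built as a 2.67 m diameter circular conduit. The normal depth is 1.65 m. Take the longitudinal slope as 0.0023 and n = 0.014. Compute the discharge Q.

For a circular section of diameter D = 2.67 m at depth y = 1.65 m, the central angle is θ = 2 arccos(1 − 2y/D) = 3.618 rad. Then A = (D²/8)(θ − sin θ) = 3.633 m² and P = Dθ/2 = 4.83 m.
Hydraulic radius R = A/P = 3.633/4.83 = 0.7521 m.
Manning's equation: Q = (1/n) A R^(2/3) S^(1/2) = (1/0.014) × 3.633 × 0.7521^(2/3) × 0.0023^(1/2) = 10.3 m³/s.

Q = 10.3 m³/s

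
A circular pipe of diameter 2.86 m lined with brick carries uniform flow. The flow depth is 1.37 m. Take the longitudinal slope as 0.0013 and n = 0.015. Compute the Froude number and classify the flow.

subcritical

For a circular section of diameter D = 2.86 m at depth y = 1.37 m, the central angle is θ = 2 arccos(1 − 2y/D) = 3.058 rad. Then A = (D²/8)(θ − sin θ) = 3.041 m² and P = Dθ/2 = 4.372 m.
Hydraulic radius R = A/P = 3.041/4.372 = 0.6954 m.
V = (1/n) R^(2/3) √S = (1/0.015) × 0.6954^(2/3) × √0.0013 = 1.887 m/s. Hydraulic depth D_h = A/T = 3.041/2.857 = 1.064 m.
Froude number Fr = V/√(g·D_h) = 1.887/√(9.81×1.064) = 0.584, which is less than 1, so the flow is subcritical.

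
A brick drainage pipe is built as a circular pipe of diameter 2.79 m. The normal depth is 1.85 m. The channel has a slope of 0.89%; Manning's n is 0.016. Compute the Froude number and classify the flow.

supercritical

For a circular section of diameter D = 2.79 m at depth y = 1.85 m, the central angle is θ = 2 arccos(1 − 2y/D) = 3.806 rad. Then A = (D²/8)(θ − sin θ) = 4.303 m² and P = Dθ/2 = 5.309 m.
Hydraulic radius R = A/P = 4.303/5.309 = 0.8105 m.
V = (1/n) R^(2/3) √S = (1/0.016) × 0.8105^(2/3) × √0.0089 = 5.126 m/s. Hydraulic depth D_h = A/T = 4.303/2.637 = 1.632 m.
Froude number Fr = V/√(g·D_h) = 5.126/√(9.81×1.632) = 1.28, which is greater than 1, so the flow is supercritical.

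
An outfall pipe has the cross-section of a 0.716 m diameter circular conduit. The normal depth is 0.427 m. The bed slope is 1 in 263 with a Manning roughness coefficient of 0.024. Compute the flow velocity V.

V = 0.873 m/s

For a circular section of diameter D = 0.716 m at depth y = 0.427 m, the central angle is θ = 2 arccos(1 − 2y/D) = 3.529 rad. Then A = (D²/8)(θ − sin θ) = 0.2504 m² and P = Dθ/2 = 1.264 m.
Hydraulic radius R = A/P = 0.2504/1.264 = 0.1982 m.
From Manning's equation, V = (1/n) R^(2/3) S^(1/2) = (1/0.024) × 0.1982^(2/3) × 0.003802^(1/2) = 0.873 m/s.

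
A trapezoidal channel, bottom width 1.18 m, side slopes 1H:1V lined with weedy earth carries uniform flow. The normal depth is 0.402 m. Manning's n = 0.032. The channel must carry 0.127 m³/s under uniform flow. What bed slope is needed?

S = 0.000229

With bottom width b = 1.18 m and side slope z = 1: A = (b + zy)y = (1.18 + 1×0.402)×0.402 = 0.636 m²; P = b + 2y√(1+z²) = 1.18 + 2×0.402×1.414 = 2.317 m.
Hydraulic radius R = A/P = 0.636/2.317 = 0.2745 m.
From Manning's equation, S = [nQ / (1 A R^(2/3))]² = [0.032 × 0.127 / (1 × 0.636 × 0.2745^(2/3))]² = 0.000229.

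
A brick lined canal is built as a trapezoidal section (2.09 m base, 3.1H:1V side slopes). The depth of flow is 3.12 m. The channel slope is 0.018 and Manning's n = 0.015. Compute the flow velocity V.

V = 12.4 m/s

With bottom width b = 2.09 m and side slope z = 3.1: A = (b + zy)y = (2.09 + 3.1×3.12)×3.12 = 36.7 m²; P = b + 2y√(1+z²) = 2.09 + 2×3.12×3.257 = 22.42 m.
Hydraulic radius R = A/P = 36.7/22.42 = 1.637 m.
From Manning's equation, V = (1/n) R^(2/3) S^(1/2) = (1/0.015) × 1.637^(2/3) × 0.018^(1/2) = 12.4 m/s.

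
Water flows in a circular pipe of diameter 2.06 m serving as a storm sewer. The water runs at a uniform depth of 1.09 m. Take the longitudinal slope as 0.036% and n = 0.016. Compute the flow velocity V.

V = 0.78 m/s

For a circular section of diameter D = 2.06 m at depth y = 1.09 m, the central angle is θ = 2 arccos(1 − 2y/D) = 3.258 rad. Then A = (D²/8)(θ − sin θ) = 1.79 m² and P = Dθ/2 = 3.356 m.
Hydraulic radius R = A/P = 1.79/3.356 = 0.5334 m.
From Manning's equation, V = (1/n) R^(2/3) S^(1/2) = (1/0.016) × 0.5334^(2/3) × 0.00036^(1/2) = 0.78 m/s.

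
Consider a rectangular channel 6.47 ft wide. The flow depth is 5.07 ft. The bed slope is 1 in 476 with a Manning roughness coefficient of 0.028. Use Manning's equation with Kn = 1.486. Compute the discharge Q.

Flow area A = b·y = 6.47 × 5.07 = 32.8 ft². Wetted perimeter P = b + 2y = 6.47 + 2×5.07 = 16.61 ft.
Hydraulic radius R = A/P = 32.8/16.61 = 1.975 ft.
Manning's equation: Q = (1.486/n) A R^(2/3) S^(1/2) = (1.486/0.028) × 32.8 × 1.975^(2/3) × 0.002101^(1/2) = 126 ft³/s.

Q = 126 ft³/s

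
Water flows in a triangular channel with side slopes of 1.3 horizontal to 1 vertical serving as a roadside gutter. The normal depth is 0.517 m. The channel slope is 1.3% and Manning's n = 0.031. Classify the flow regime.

For a triangular section with side slope z = 1.3: A = zy² = 1.3×0.517² = 0.3475 m²; P = 2y√(1+z²) = 2×0.517×1.64 = 1.696 m.
Hydraulic radius R = A/P = 0.3475/1.696 = 0.2049 m.
V = (1/n) R^(2/3) √S = (1/0.031) × 0.2049^(2/3) × √0.013 = 1.278 m/s. Hydraulic depth D_h = A/T = 0.3475/1.344 = 0.2585 m.
Froude number Fr = V/√(g·D_h) = 1.278/√(9.81×0.2585) = 0.803, which is less than 1, so the flow is subcritical.

subcritical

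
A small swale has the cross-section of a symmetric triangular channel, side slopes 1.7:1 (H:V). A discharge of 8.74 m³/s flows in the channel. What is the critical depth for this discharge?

At critical depth, Q² T / (g A³) = 1, i.e. A³/T = Q²/g = 8.74²/9.81 = 7.787.
Try y = 1.55 m: A³/T = 12.93 — high.
Try y = 1.4 m: A³/T = 7.772 — close enough.

y_c = 1.4 m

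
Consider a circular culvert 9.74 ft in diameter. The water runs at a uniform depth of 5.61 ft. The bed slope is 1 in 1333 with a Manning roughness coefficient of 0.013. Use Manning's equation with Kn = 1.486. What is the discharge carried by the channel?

Q = 266 ft³/s

For a circular section of diameter D = 9.74 ft at depth y = 5.61 ft, the central angle is θ = 2 arccos(1 − 2y/D) = 3.447 rad. Then A = (D²/8)(θ − sin θ) = 44.43 ft² and P = Dθ/2 = 16.79 ft.
Hydraulic radius R = A/P = 44.43/16.79 = 2.647 ft.
Manning's equation: Q = (1.486/n) A R^(2/3) S^(1/2) = (1.486/0.013) × 44.43 × 2.647^(2/3) × 0.0007502^(1/2) = 266 ft³/s.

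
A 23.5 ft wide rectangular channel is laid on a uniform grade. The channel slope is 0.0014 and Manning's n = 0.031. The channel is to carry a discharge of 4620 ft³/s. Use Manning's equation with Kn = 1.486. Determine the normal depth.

y_n = 27 ft

Manning's equation rearranged: A R^(2/3) = nQ / (1.486·√S) = 0.031 × 4620 / (1.486 × √0.0014) = 2576.
At y = 34.1 ft: A R^(2/3) = 3400 — high.
At y = 20.7 ft: A R^(2/3) = 1863 — low.
At y = 27 ft: A R^(2/3) = 2577 — matches.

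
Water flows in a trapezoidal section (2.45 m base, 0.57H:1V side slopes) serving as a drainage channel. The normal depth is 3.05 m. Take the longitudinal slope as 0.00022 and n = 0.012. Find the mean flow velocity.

With bottom width b = 2.45 m and side slope z = 0.57: A = (b + zy)y = (2.45 + 0.57×3.05)×3.05 = 12.77 m²; P = b + 2y√(1+z²) = 2.45 + 2×3.05×1.151 = 9.471 m.
Hydraulic radius R = A/P = 12.77/9.471 = 1.349 m.
From Manning's equation, V = (1/n) R^(2/3) S^(1/2) = (1/0.012) × 1.349^(2/3) × 0.00022^(1/2) = 1.51 m/s.

V = 1.51 m/s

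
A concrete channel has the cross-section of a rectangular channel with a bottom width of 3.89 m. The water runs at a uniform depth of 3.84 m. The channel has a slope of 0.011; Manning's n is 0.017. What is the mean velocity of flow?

Flow area A = b·y = 3.89 × 3.84 = 14.94 m². Wetted perimeter P = b + 2y = 3.89 + 2×3.84 = 11.57 m.
Hydraulic radius R = A/P = 14.94/11.57 = 1.291 m.
From Manning's equation, V = (1/n) R^(2/3) S^(1/2) = (1/0.017) × 1.291^(2/3) × 0.011^(1/2) = 7.31 m/s.

V = 7.31 m/s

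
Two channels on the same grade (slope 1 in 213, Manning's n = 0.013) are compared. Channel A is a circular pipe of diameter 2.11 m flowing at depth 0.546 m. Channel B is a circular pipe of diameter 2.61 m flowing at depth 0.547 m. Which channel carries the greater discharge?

Channel A: For a circular section of diameter D = 2.11 m at depth y = 0.546 m, the central angle is θ = 2 arccos(1 − 2y/D) = 2.135 rad. Then A = (D²/8)(θ − sin θ) = 0.7176 m² and P = Dθ/2 = 2.252 m. Hydraulic radius R = A/P = 0.7176/2.252 = 0.3186 m. Q_A = (1/0.013)·0.7176·0.3186^(2/3)·√0.004695 = 1.764 m³/s.
Channel B: For a circular section of diameter D = 2.61 m at depth y = 0.547 m, the central angle is θ = 2 arccos(1 − 2y/D) = 1.902 rad. Then A = (D²/8)(θ − sin θ) = 0.8144 m² and P = Dθ/2 = 2.482 m. Hydraulic radius R = A/P = 0.8144/2.482 = 0.3281 m. Q_B = (1/0.013)·0.8144·0.3281^(2/3)·√0.004695 = 2.042 m³/s.
Q_A = 1.764 m³/s vs Q_B = 2.042 m³/s, so channel B carries more.

channel B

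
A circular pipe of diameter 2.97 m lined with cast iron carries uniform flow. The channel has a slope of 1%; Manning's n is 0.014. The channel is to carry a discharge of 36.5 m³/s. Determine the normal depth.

Manning's equation rearranged: A R^(2/3) = nQ / (1·√S) = 0.014 × 36.5 / (√0.01) = 5.11.
Trying y = 1.74 m: A R^(2/3) = 3.679 — low.
Trying y = 2.53 m: A R^(2/3) = 5.863 — high.
Trying y = 2.2 m: A R^(2/3) = 5.105 — ≈ 5.11.

y_n = 2.2 m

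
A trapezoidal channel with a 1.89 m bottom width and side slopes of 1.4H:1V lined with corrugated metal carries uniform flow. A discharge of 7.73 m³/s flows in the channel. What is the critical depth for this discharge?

At critical depth, Q² T / (g A³) = 1, i.e. A³/T = Q²/g = 7.73²/9.81 = 6.091.
Try y = 0.793 m: A³/T = 3.276 — too small.
Try y = 1.08 m: A³/T = 10.09 — too large.
Try y = 0.942 m: A³/T = 6.1 — ≈ 6.091.

y_c = 0.942 m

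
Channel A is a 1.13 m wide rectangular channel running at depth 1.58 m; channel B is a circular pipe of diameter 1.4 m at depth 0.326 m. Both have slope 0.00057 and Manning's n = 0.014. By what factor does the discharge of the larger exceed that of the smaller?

Channel A: Flow area A = b·y = 1.13 × 1.58 = 1.785 m². Wetted perimeter P = b + 2y = 1.13 + 2×1.58 = 4.29 m. Hydraulic radius R = A/P = 1.785/4.29 = 0.4162 m. Q_A = (1/0.014)·1.785·0.4162^(2/3)·√0.00057 = 1.697 m³/s.
Channel B: For a circular section of diameter D = 1.4 m at depth y = 0.326 m, the central angle is θ = 2 arccos(1 − 2y/D) = 2.014 rad. Then A = (D²/8)(θ − sin θ) = 0.2722 m² and P = Dθ/2 = 1.41 m. Hydraulic radius R = A/P = 0.2722/1.41 = 0.193 m. Q_B = (1/0.014)·0.2722·0.193^(2/3)·√0.00057 = 0.155 m³/s.
The larger discharge is 1.697 m³/s and the smaller is 0.155 m³/s; the ratio is 10.9.

10.9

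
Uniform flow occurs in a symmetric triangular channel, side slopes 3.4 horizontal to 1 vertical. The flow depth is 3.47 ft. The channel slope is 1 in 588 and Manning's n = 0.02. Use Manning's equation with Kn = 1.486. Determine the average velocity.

V = 4.3 ft/s

For a triangular section with side slope z = 3.4: A = zy² = 3.4×3.47² = 40.94 ft²; P = 2y√(1+z²) = 2×3.47×3.544 = 24.6 ft.
Hydraulic radius R = A/P = 40.94/24.6 = 1.664 ft.
From Manning's equation, V = (1.486/n) R^(2/3) S^(1/2) = (1.486/0.02) × 1.664^(2/3) × 0.001701^(1/2) = 4.3 ft/s.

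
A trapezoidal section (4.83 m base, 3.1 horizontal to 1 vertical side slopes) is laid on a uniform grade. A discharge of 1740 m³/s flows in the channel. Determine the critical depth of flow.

At critical depth, Q² T / (g A³) = 1, i.e. A³/T = Q²/g = 1740²/9.81 = 308600.
Trying y = 9.75 m: A³/T = 611600 — too large.
Trying y = 6.77 m: A³/T = 114100 — too small.
Trying y = 8.41 m: A³/T = 308100 — matches.

y_c = 8.41 m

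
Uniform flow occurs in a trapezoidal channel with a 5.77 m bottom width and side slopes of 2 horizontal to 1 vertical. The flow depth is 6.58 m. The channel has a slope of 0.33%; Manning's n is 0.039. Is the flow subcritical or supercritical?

With bottom width b = 5.77 m and side slope z = 2: A = (b + zy)y = (5.77 + 2×6.58)×6.58 = 124.6 m²; P = b + 2y√(1+z²) = 5.77 + 2×6.58×2.236 = 35.2 m.
Hydraulic radius R = A/P = 124.6/35.2 = 3.539 m.
V = (1/n) R^(2/3) √S = (1/0.039) × 3.539^(2/3) × √0.0033 = 3.421 m/s. Hydraulic depth D_h = A/T = 124.6/32.09 = 3.882 m.
Froude number Fr = V/√(g·D_h) = 3.421/√(9.81×3.882) = 0.554, which is less than 1, so the flow is subcritical.

subcritical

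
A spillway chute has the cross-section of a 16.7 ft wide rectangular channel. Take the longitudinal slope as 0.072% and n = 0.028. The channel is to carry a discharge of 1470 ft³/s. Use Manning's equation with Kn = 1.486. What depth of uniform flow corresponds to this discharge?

Manning's equation rearranged: A R^(2/3) = nQ / (1.486·√S) = 0.028 × 1470 / (1.486 × √0.00072) = 1032.
Trying y = 13.4 ft: A R^(2/3) = 666.9 — short.
Trying y = 21.1 ft: A R^(2/3) = 1161 — over.
Trying y = 19.1 ft: A R^(2/3) = 1031 — matches.

y_n = 19.1 ft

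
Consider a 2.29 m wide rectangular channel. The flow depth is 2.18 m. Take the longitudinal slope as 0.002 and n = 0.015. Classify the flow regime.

Flow area A = b·y = 2.29 × 2.18 = 4.992 m². Wetted perimeter P = b + 2y = 2.29 + 2×2.18 = 6.65 m.
Hydraulic radius R = A/P = 4.992/6.65 = 0.7507 m.
V = (1/n) R^(2/3) √S = (1/0.015) × 0.7507^(2/3) × √0.002 = 2.463 m/s. Hydraulic depth D_h = A/T = 4.992/2.29 = 2.18 m.
Froude number Fr = V/√(g·D_h) = 2.463/√(9.81×2.18) = 0.533, which is less than 1, so the flow is subcritical.

subcritical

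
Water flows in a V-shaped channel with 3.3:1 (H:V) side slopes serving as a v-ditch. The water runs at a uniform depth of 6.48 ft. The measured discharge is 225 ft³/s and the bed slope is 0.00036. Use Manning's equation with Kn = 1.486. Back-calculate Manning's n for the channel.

n = 0.0369

For a triangular section with side slope z = 3.3: A = zy² = 3.3×6.48² = 138.6 ft²; P = 2y√(1+z²) = 2×6.48×3.448 = 44.69 ft.
Hydraulic radius R = A/P = 138.6/44.69 = 3.101 ft.
Rearranging Manning's equation: n = (1.486/Q) A R^(2/3) S^(1/2) = (1.486/225) × 138.6 × 3.101^(2/3) × √0.00036 = 0.0369.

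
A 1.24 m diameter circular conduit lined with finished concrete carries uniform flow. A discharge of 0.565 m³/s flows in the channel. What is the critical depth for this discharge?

At critical depth, Q² T / (g A³) = 1, i.e. A³/T = Q²/g = 0.565²/9.81 = 0.03254.
Try y = 0.475 m: A³/T = 0.06397 — over.
Try y = 0.28 m: A³/T = 0.008238 — short.
Try y = 0.399 m: A³/T = 0.03265 — close enough.

y_c = 0.399 m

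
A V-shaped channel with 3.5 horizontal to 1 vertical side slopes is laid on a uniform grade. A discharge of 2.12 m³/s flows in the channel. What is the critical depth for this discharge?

y_c = 0.595 m

At critical depth, Q² T / (g A³) = 1, i.e. A³/T = Q²/g = 2.12²/9.81 = 0.4581.
Trying y = 0.476 m: A³/T = 0.1497 — low.
Trying y = 0.741 m: A³/T = 1.368 — high.
Trying y = 0.595 m: A³/T = 0.4568 — close enough.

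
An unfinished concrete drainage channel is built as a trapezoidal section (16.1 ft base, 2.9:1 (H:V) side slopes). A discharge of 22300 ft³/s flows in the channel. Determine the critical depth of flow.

y_c = 18 ft

At critical depth, Q² T / (g A³) = 1, i.e. A³/T = Q²/g = 22300²/32.2 = 15440000.
At y = 14.1 ft: A³/T = 5301000 — too small.
At y = 18 ft: A³/T = 15420000 — ≈ 15440000.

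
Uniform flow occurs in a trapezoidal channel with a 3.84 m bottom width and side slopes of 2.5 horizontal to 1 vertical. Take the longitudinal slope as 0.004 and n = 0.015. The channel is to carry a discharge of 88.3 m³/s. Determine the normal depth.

y_n = 2.04 m

Manning's equation rearranged: A R^(2/3) = nQ / (1·√S) = 0.015 × 88.3 / (√0.004) = 20.94.
Trying y = 2.29 m: A R^(2/3) = 26.81 — high.
Trying y = 2.04 m: A R^(2/3) = 20.94 — ≈ 20.94.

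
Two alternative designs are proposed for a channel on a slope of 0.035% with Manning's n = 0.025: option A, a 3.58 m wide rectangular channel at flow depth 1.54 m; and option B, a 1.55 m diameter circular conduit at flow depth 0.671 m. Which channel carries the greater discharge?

channel A

Channel A: Flow area A = b·y = 3.58 × 1.54 = 5.513 m². Wetted perimeter P = b + 2y = 3.58 + 2×1.54 = 6.66 m. Hydraulic radius R = A/P = 5.513/6.66 = 0.8278 m. Q_A = (1/0.025)·5.513·0.8278^(2/3)·√0.00035 = 3.637 m³/s.
Channel B: For a circular section of diameter D = 1.55 m at depth y = 0.671 m, the central angle is θ = 2 arccos(1 − 2y/D) = 2.872 rad. Then A = (D²/8)(θ − sin θ) = 0.7827 m² and P = Dθ/2 = 2.226 m. Hydraulic radius R = A/P = 0.7827/2.226 = 0.3516 m. Q_B = (1/0.025)·0.7827·0.3516^(2/3)·√0.00035 = 0.2918 m³/s.
Q_A = 3.637 m³/s vs Q_B = 0.2918 m³/s, so channel A carries more.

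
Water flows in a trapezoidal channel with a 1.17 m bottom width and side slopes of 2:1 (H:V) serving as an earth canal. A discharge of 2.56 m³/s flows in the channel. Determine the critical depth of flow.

y_c = 0.571 m

At critical depth, Q² T / (g A³) = 1, i.e. A³/T = Q²/g = 2.56²/9.81 = 0.6681.
Trying y = 0.703 m: A³/T = 1.491 — over.
Trying y = 0.571 m: A³/T = 0.6661 — close enough.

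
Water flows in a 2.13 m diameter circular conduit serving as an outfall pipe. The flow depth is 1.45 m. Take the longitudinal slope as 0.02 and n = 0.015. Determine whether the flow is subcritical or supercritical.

For a circular section of diameter D = 2.13 m at depth y = 1.45 m, the central angle is θ = 2 arccos(1 − 2y/D) = 3.881 rad. Then A = (D²/8)(θ − sin θ) = 2.583 m² and P = Dθ/2 = 4.134 m.
Hydraulic radius R = A/P = 2.583/4.134 = 0.625 m.
V = (1/n) R^(2/3) √S = (1/0.015) × 0.625^(2/3) × √0.02 = 6.892 m/s. Hydraulic depth D_h = A/T = 2.583/1.986 = 1.301 m.
Froude number Fr = V/√(g·D_h) = 6.892/√(9.81×1.301) = 1.93, which is greater than 1, so the flow is supercritical.

supercritical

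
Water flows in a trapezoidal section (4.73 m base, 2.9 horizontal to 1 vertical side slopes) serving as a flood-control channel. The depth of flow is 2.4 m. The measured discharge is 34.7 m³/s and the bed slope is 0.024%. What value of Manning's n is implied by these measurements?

n = 0.016

With bottom width b = 4.73 m and side slope z = 2.9: A = (b + zy)y = (4.73 + 2.9×2.4)×2.4 = 28.06 m²; P = b + 2y√(1+z²) = 4.73 + 2×2.4×3.068 = 19.45 m.
Hydraulic radius R = A/P = 28.06/19.45 = 1.442 m.
Rearranging Manning's equation: n = (1/Q) A R^(2/3) S^(1/2) = (1/34.7) × 28.06 × 1.442^(2/3) × √0.00024 = 0.016.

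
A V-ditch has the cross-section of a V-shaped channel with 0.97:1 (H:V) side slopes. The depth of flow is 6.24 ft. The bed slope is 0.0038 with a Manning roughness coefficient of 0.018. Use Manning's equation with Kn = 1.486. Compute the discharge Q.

Q = 322 ft³/s

For a triangular section with side slope z = 0.97: A = zy² = 0.97×6.24² = 37.77 ft²; P = 2y√(1+z²) = 2×6.24×1.393 = 17.39 ft.
Hydraulic radius R = A/P = 37.77/17.39 = 2.172 ft.
Manning's equation: Q = (1.486/n) A R^(2/3) S^(1/2) = (1.486/0.018) × 37.77 × 2.172^(2/3) × 0.0038^(1/2) = 322 ft³/s.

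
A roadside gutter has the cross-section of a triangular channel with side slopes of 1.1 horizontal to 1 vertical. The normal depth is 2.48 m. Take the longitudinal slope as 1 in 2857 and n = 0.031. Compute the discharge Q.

Q = 3.86 m³/s

For a triangular section with side slope z = 1.1: A = zy² = 1.1×2.48² = 6.765 m²; P = 2y√(1+z²) = 2×2.48×1.487 = 7.374 m.
Hydraulic radius R = A/P = 6.765/7.374 = 0.9175 m.
Manning's equation: Q = (1/n) A R^(2/3) S^(1/2) = (1/0.031) × 6.765 × 0.9175^(2/3) × 0.00035^(1/2) = 3.86 m³/s.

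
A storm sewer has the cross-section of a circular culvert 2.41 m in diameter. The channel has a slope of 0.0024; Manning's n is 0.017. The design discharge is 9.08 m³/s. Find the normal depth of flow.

y_n = 1.91 m

Manning's equation rearranged: A R^(2/3) = nQ / (1·√S) = 0.017 × 9.08 / (√0.0024) = 3.151.
Try y = 1.53 m: A R^(2/3) = 2.379 — low.
Try y = 2.07 m: A R^(2/3) = 3.378 — high.
Try y = 1.91 m: A R^(2/3) = 3.151 — matches.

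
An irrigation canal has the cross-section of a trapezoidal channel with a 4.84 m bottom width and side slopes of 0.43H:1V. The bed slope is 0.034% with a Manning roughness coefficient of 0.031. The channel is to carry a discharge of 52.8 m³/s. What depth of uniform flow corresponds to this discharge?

y_n = 6.29 m

Manning's equation rearranged: A R^(2/3) = nQ / (1·√S) = 0.031 × 52.8 / (√0.00034) = 88.77.
Trying y = 5.35 m: A R^(2/3) = 66.89 — low.
Trying y = 6.29 m: A R^(2/3) = 88.82 — close enough.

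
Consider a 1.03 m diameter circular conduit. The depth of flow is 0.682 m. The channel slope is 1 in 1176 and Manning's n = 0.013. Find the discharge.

For a circular section of diameter D = 1.03 m at depth y = 0.682 m, the central angle is θ = 2 arccos(1 − 2y/D) = 3.802 rad. Then A = (D²/8)(θ − sin θ) = 0.5856 m² and P = Dθ/2 = 1.958 m.
Hydraulic radius R = A/P = 0.5856/1.958 = 0.299 m.
Manning's equation: Q = (1/n) A R^(2/3) S^(1/2) = (1/0.013) × 0.5856 × 0.299^(2/3) × 0.0008503^(1/2) = 0.587 m³/s.

Q = 0.587 m³/s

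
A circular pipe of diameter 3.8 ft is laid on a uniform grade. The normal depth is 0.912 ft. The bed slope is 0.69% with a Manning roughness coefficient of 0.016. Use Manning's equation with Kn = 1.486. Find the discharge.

For a circular section of diameter D = 3.8 ft at depth y = 0.912 ft, the central angle is θ = 2 arccos(1 − 2y/D) = 2.048 rad. Then A = (D²/8)(θ − sin θ) = 2.093 ft² and P = Dθ/2 = 3.891 ft.
Hydraulic radius R = A/P = 2.093/3.891 = 0.5379 ft.
Manning's equation: Q = (1.486/n) A R^(2/3) S^(1/2) = (1.486/0.016) × 2.093 × 0.5379^(2/3) × 0.0069^(1/2) = 10.7 ft³/s.

Q = 10.7 ft³/s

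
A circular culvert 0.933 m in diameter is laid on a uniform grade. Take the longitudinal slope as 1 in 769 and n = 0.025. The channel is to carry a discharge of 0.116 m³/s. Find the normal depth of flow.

Manning's equation rearranged: A R^(2/3) = nQ / (1·√S) = 0.025 × 0.116 / (√0.0013) = 0.08042.
Try y = 0.303 m: A R^(2/3) = 0.05909 — short.
Try y = 0.407 m: A R^(2/3) = 0.1021 — over.
Try y = 0.357 m: A R^(2/3) = 0.08046 — ≈ 0.08042.

y_n = 0.357 m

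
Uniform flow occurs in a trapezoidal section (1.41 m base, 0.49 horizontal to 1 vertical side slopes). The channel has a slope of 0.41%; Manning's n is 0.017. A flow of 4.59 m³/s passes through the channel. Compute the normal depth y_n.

Manning's equation rearranged: A R^(2/3) = nQ / (1·√S) = 0.017 × 4.59 / (√0.0041) = 1.219.
Trying y = 0.797 m: A R^(2/3) = 0.8434 — low.
Trying y = 1.17 m: A R^(2/3) = 1.61 — high.
Trying y = 0.993 m: A R^(2/3) = 1.218 — close enough.

y_n = 0.993 m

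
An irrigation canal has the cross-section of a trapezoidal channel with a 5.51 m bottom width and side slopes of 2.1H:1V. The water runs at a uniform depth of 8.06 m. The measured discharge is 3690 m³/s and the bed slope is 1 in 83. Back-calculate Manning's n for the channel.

n = 0.014

With bottom width b = 5.51 m and side slope z = 2.1: A = (b + zy)y = (5.51 + 2.1×8.06)×8.06 = 180.8 m²; P = b + 2y√(1+z²) = 5.51 + 2×8.06×2.326 = 43 m.
Hydraulic radius R = A/P = 180.8/43 = 4.205 m.
Rearranging Manning's equation: n = (1/Q) A R^(2/3) S^(1/2) = (1/3690) × 180.8 × 4.205^(2/3) × √0.01205 = 0.014.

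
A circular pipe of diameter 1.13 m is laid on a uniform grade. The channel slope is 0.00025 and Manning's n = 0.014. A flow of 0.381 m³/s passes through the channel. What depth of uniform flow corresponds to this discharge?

y_n = 0.752 m

Manning's equation rearranged: A R^(2/3) = nQ / (1·√S) = 0.014 × 0.381 / (√0.00025) = 0.3374.
Trying y = 0.897 m: A R^(2/3) = 0.4188 — over.
Trying y = 0.752 m: A R^(2/3) = 0.3376 — ≈ 0.3374.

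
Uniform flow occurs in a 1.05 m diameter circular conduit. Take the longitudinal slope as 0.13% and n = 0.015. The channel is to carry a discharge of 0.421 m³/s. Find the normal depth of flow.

y_n = 0.521 m

Manning's equation rearranged: A R^(2/3) = nQ / (1·√S) = 0.015 × 0.421 / (√0.0013) = 0.1751.
At y = 0.407 m: A R^(2/3) = 0.1129 — too small.
At y = 0.621 m: A R^(2/3) = 0.2333 — too large.
At y = 0.521 m: A R^(2/3) = 0.1752 — ≈ 0.1751.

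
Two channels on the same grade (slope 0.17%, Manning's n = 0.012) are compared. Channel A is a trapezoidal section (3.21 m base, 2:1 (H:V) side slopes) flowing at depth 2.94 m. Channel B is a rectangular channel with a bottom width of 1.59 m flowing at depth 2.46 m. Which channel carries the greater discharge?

channel A

Channel A: With bottom width b = 3.21 m and side slope z = 2: A = (b + zy)y = (3.21 + 2×2.94)×2.94 = 26.72 m²; P = b + 2y√(1+z²) = 3.21 + 2×2.94×2.236 = 16.36 m. Hydraulic radius R = A/P = 26.72/16.36 = 1.634 m. Q_A = (1/0.012)·26.72·1.634^(2/3)·√0.0017 = 127.4 m³/s.
Channel B: Flow area A = b·y = 1.59 × 2.46 = 3.911 m². Wetted perimeter P = b + 2y = 1.59 + 2×2.46 = 6.51 m. Hydraulic radius R = A/P = 3.911/6.51 = 0.6008 m. Q_B = (1/0.012)·3.911·0.6008^(2/3)·√0.0017 = 9.569 m³/s.
Q_A = 127.4 m³/s vs Q_B = 9.569 m³/s, so channel A carries more.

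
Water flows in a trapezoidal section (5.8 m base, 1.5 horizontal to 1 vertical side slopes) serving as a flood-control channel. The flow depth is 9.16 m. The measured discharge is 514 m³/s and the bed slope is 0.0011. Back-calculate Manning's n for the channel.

With bottom width b = 5.8 m and side slope z = 1.5: A = (b + zy)y = (5.8 + 1.5×9.16)×9.16 = 179 m²; P = b + 2y√(1+z²) = 5.8 + 2×9.16×1.803 = 38.83 m.
Hydraulic radius R = A/P = 179/38.83 = 4.61 m.
Rearranging Manning's equation: n = (1/Q) A R^(2/3) S^(1/2) = (1/514) × 179 × 4.61^(2/3) × √0.0011 = 0.032.

n = 0.032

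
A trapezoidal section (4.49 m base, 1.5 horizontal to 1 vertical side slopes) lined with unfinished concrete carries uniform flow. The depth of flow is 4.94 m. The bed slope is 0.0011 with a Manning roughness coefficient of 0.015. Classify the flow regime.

With bottom width b = 4.49 m and side slope z = 1.5: A = (b + zy)y = (4.49 + 1.5×4.94)×4.94 = 58.79 m²; P = b + 2y√(1+z²) = 4.49 + 2×4.94×1.803 = 22.3 m.
Hydraulic radius R = A/P = 58.79/22.3 = 2.636 m.
V = (1/n) R^(2/3) √S = (1/0.015) × 2.636^(2/3) × √0.0011 = 4.219 m/s. Hydraulic depth D_h = A/T = 58.79/19.31 = 3.044 m.
Froude number Fr = V/√(g·D_h) = 4.219/√(9.81×3.044) = 0.772, which is less than 1, so the flow is subcritical.

subcritical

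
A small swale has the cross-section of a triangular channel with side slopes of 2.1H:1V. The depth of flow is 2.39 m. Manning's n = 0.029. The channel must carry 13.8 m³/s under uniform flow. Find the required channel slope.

S = 0.00101

For a triangular section with side slope z = 2.1: A = zy² = 2.1×2.39² = 12 m²; P = 2y√(1+z²) = 2×2.39×2.326 = 11.12 m.
Hydraulic radius R = A/P = 12/11.12 = 1.079 m.
From Manning's equation, S = [nQ / (1 A R^(2/3))]² = [0.029 × 13.8 / (1 × 12 × 1.079^(2/3))]² = 0.00101.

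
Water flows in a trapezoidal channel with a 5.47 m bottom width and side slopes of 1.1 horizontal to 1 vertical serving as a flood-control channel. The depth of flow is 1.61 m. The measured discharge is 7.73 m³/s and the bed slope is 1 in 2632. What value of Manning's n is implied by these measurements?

n = 0.032

With bottom width b = 5.47 m and side slope z = 1.1: A = (b + zy)y = (5.47 + 1.1×1.61)×1.61 = 11.66 m²; P = b + 2y√(1+z²) = 5.47 + 2×1.61×1.487 = 10.26 m.
Hydraulic radius R = A/P = 11.66/10.26 = 1.137 m.
Rearranging Manning's equation: n = (1/Q) A R^(2/3) S^(1/2) = (1/7.73) × 11.66 × 1.137^(2/3) × √0.0003799 = 0.032.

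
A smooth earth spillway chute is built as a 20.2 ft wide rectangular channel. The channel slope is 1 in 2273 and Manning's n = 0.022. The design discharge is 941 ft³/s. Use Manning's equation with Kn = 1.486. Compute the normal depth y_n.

y_n = 10.9 ft

Manning's equation rearranged: A R^(2/3) = nQ / (1.486·√S) = 0.022 × 941 / (1.486 × √0.0004399) = 664.2.
Try y = 7.73 ft: A R^(2/3) = 417.9 — low.
Try y = 12.5 ft: A R^(2/3) = 795 — high.
Try y = 10.9 ft: A R^(2/3) = 664.5 — ≈ 664.2.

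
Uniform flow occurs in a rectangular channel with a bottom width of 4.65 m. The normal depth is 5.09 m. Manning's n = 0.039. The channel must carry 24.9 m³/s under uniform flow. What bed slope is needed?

S = 0.000903

Flow area A = b·y = 4.65 × 5.09 = 23.67 m². Wetted perimeter P = b + 2y = 4.65 + 2×5.09 = 14.83 m.
Hydraulic radius R = A/P = 23.67/14.83 = 1.596 m.
From Manning's equation, S = [nQ / (1 A R^(2/3))]² = [0.039 × 24.9 / (1 × 23.67 × 1.596^(2/3))]² = 0.000903.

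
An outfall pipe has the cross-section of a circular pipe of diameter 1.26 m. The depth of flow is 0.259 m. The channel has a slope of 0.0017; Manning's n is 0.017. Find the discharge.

For a circular section of diameter D = 1.26 m at depth y = 0.259 m, the central angle is θ = 2 arccos(1 − 2y/D) = 1.882 rad. Then A = (D²/8)(θ − sin θ) = 0.1846 m² and P = Dθ/2 = 1.186 m.
Hydraulic radius R = A/P = 0.1846/1.186 = 0.1557 m.
Manning's equation: Q = (1/n) A R^(2/3) S^(1/2) = (1/0.017) × 0.1846 × 0.1557^(2/3) × 0.0017^(1/2) = 0.13 m³/s.

Q = 0.13 m³/s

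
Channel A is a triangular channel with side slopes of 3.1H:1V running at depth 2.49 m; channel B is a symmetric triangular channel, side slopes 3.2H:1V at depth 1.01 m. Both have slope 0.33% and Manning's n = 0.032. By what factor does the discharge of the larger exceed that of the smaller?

10.7

Channel A: For a triangular section with side slope z = 3.1: A = zy² = 3.1×2.49² = 19.22 m²; P = 2y√(1+z²) = 2×2.49×3.257 = 16.22 m. Hydraulic radius R = A/P = 19.22/16.22 = 1.185 m. Q_A = (1/0.032)·19.22·1.185^(2/3)·√0.0033 = 38.64 m³/s.
Channel B: For a triangular section with side slope z = 3.2: A = zy² = 3.2×1.01² = 3.264 m²; P = 2y√(1+z²) = 2×1.01×3.353 = 6.772 m. Hydraulic radius R = A/P = 3.264/6.772 = 0.482 m. Q_B = (1/0.032)·3.264·0.482^(2/3)·√0.0033 = 3.603 m³/s.
The larger discharge is 38.64 m³/s and the smaller is 3.603 m³/s; the ratio is 10.7.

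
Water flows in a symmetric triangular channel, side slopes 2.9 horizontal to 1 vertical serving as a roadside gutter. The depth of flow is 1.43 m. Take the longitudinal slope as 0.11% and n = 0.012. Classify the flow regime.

For a triangular section with side slope z = 2.9: A = zy² = 2.9×1.43² = 5.93 m²; P = 2y√(1+z²) = 2×1.43×3.068 = 8.773 m.
Hydraulic radius R = A/P = 5.93/8.773 = 0.6759 m.
V = (1/n) R^(2/3) √S = (1/0.012) × 0.6759^(2/3) × √0.0011 = 2.129 m/s. Hydraulic depth D_h = A/T = 5.93/8.294 = 0.715 m.
Froude number Fr = V/√(g·D_h) = 2.129/√(9.81×0.715) = 0.804, which is less than 1, so the flow is subcritical.

subcritical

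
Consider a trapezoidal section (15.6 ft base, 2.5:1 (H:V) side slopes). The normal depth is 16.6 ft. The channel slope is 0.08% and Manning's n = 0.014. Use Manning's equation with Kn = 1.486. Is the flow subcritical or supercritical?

subcritical

With bottom width b = 15.6 ft and side slope z = 2.5: A = (b + zy)y = (15.6 + 2.5×16.6)×16.6 = 947.9 ft²; P = b + 2y√(1+z²) = 15.6 + 2×16.6×2.693 = 105 ft.
Hydraulic radius R = A/P = 947.9/105 = 9.028 ft.
V = (1.486/n) R^(2/3) √S = (1.486/0.014) × 9.028^(2/3) × √0.0008 = 13.02 ft/s. Hydraulic depth D_h = A/T = 947.9/98.6 = 9.613 ft.
Froude number Fr = V/√(g·D_h) = 13.02/√(32.2×9.613) = 0.74, which is less than 1, so the flow is subcritical.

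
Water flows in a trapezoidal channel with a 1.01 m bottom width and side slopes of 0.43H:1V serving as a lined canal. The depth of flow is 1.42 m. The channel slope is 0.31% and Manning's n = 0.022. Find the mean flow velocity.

With bottom width b = 1.01 m and side slope z = 0.43: A = (b + zy)y = (1.01 + 0.43×1.42)×1.42 = 2.301 m²; P = b + 2y√(1+z²) = 1.01 + 2×1.42×1.089 = 4.101 m.
Hydraulic radius R = A/P = 2.301/4.101 = 0.5611 m.
From Manning's equation, V = (1/n) R^(2/3) S^(1/2) = (1/0.022) × 0.5611^(2/3) × 0.0031^(1/2) = 1.72 m/s.

V = 1.72 m/s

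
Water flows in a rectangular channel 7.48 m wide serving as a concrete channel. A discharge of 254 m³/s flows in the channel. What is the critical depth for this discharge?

For a rectangular channel, critical depth y_c = (q²/g)^(1/3) where q = Q/b = 254/7.48 = 33.96 m²/s.
So y_c = (33.96²/9.81)^(1/3) = 4.9 m.

y_c = 4.9 m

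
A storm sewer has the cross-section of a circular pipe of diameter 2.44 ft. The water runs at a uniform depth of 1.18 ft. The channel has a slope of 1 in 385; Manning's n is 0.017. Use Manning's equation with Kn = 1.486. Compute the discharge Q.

For a circular section of diameter D = 2.44 ft at depth y = 1.18 ft, the central angle is θ = 2 arccos(1 − 2y/D) = 3.076 rad. Then A = (D²/8)(θ − sin θ) = 2.24 ft² and P = Dθ/2 = 3.753 ft.
Hydraulic radius R = A/P = 2.24/3.753 = 0.597 ft.
Manning's equation: Q = (1.486/n) A R^(2/3) S^(1/2) = (1.486/0.017) × 2.24 × 0.597^(2/3) × 0.002597^(1/2) = 7.08 ft³/s.

Q = 7.08 ft³/s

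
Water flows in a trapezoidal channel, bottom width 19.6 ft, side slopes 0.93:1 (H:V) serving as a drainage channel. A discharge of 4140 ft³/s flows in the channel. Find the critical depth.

At critical depth, Q² T / (g A³) = 1, i.e. A³/T = Q²/g = 4140²/32.2 = 532300.
Trying y = 8.2 ft: A³/T = 319300 — low.
Trying y = 12.1 ft: A³/T = 1236000 — high.
Trying y = 9.52 ft: A³/T = 532800 — close enough.

y_c = 9.52 ft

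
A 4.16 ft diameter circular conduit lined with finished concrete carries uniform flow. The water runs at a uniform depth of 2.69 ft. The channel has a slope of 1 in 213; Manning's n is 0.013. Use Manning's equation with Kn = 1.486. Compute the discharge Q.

For a circular section of diameter D = 4.16 ft at depth y = 2.69 ft, the central angle is θ = 2 arccos(1 − 2y/D) = 3.737 rad. Then A = (D²/8)(θ − sin θ) = 9.297 ft² and P = Dθ/2 = 7.773 ft.
Hydraulic radius R = A/P = 9.297/7.773 = 1.196 ft.
Manning's equation: Q = (1.486/n) A R^(2/3) S^(1/2) = (1.486/0.013) × 9.297 × 1.196^(2/3) × 0.004695^(1/2) = 82 ft³/s.

Q = 82 ft³/s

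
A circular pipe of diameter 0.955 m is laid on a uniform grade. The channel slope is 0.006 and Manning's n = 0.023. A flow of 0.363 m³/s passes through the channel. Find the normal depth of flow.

y_n = 0.415 m

Manning's equation rearranged: A R^(2/3) = nQ / (1·√S) = 0.023 × 0.363 / (√0.006) = 0.1078.
Try y = 0.524 m: A R^(2/3) = 0.1608 — over.
Try y = 0.337 m: A R^(2/3) = 0.07361 — short.
Try y = 0.415 m: A R^(2/3) = 0.1079 — ≈ 0.1078.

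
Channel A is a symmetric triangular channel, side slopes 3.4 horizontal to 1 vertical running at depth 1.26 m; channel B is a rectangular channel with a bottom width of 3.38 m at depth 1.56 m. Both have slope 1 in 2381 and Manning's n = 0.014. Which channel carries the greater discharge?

channel B

Channel A: For a triangular section with side slope z = 3.4: A = zy² = 3.4×1.26² = 5.398 m²; P = 2y√(1+z²) = 2×1.26×3.544 = 8.931 m. Hydraulic radius R = A/P = 5.398/8.931 = 0.6044 m. Q_A = (1/0.014)·5.398·0.6044^(2/3)·√0.00042 = 5.648 m³/s.
Channel B: Flow area A = b·y = 3.38 × 1.56 = 5.273 m². Wetted perimeter P = b + 2y = 3.38 + 2×1.56 = 6.5 m. Hydraulic radius R = A/P = 5.273/6.5 = 0.8112 m. Q_B = (1/0.014)·5.273·0.8112^(2/3)·√0.00042 = 6.714 m³/s.
Q_A = 5.648 m³/s vs Q_B = 6.714 m³/s, so channel B carries more.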